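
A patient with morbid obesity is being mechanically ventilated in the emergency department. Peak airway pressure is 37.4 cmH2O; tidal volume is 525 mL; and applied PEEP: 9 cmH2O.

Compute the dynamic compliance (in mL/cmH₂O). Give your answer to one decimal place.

18.5

Dynamic compliance = Vt / (PIP − PEEP) = 525 / (37.4 − 9) = 525 / 28.4 = 18.486 mL/cmH2O.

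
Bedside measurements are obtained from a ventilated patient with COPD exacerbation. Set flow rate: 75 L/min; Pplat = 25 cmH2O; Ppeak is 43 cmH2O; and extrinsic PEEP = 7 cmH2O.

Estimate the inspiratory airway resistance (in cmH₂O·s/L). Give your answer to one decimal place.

14.4

Flow: 75 L/min ÷ 60 = 1.25 L/s.
Raw = (PIP − Pplat) / flow = (43 − 25) / 1.25 = 18.0 / 1.25 = 14.4 cmH2O·s/L.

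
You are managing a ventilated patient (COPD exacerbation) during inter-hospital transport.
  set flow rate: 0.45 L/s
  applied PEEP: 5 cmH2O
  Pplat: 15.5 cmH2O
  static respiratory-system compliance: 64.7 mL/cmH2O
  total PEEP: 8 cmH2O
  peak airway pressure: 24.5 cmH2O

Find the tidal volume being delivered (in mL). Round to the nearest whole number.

End-expiratory occlusion gives total PEEP = 8 cmH2O (intrinsic PEEP = 8 − 5 = 3). Use total PEEP for the elastic gradient.
Vt = Cstat × (Pplat − PEEPtotal) = 64.7 × (15.5 − 8) = 64.7 × 7.5 = 485.25 mL.

485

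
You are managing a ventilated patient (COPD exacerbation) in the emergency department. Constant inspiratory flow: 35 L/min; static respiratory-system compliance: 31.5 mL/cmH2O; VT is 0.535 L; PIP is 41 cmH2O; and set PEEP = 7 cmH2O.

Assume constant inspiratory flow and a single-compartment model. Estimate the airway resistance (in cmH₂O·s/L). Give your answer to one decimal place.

Flow: 35 L/min ÷ 60 = 0.5833 L/s.
Equation of motion (constant flow): PIP = Vt/C + R·V̇ + PEEP.
R·V̇ = PIP − Vt/C − PEEP = 41 − 535/31.5 − 7 = 41 − 16.984 − 7 = 17.016 cmH2O.
R = 17.016 / 0.5833 = 29.172 cmH2O·s/L.

29.2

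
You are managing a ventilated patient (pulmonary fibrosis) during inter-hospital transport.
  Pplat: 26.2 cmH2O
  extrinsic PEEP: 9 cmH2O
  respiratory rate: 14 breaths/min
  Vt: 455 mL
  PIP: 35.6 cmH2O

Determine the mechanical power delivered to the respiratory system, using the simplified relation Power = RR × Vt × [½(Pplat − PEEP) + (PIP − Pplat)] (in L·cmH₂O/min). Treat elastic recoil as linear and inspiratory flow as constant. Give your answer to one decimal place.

114.7

Per-breath work = Vt × [½(Pplat−PEEP) + (PIP−Pplat)] = 0.455 × [0.5×17.2 + 9.4] = 0.455 × 18.0 = 8.19 L·cmH2O.
Power = 14 × 8.19 = 114.66 L·cmH2O/min.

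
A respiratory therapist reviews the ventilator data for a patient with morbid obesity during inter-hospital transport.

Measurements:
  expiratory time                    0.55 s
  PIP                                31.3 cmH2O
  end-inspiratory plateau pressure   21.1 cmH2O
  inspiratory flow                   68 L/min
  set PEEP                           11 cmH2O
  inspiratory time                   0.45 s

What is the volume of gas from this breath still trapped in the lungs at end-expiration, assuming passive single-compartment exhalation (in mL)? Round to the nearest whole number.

Flow: 68 L/min ÷ 60 = 1.1333 L/s.
Vt = flow × Ti = 1.1333 L/s × 0.45 s × 1000 mL/L = 509.99 mL.
R = (PIP − Pplat)/V̇ = (31.3 − 21.1) / 1.1333 = 10.2/1.1333 = 9.0 cmH2O·s/L.
C = Vt/(Pplat − PEEP) = 509.99 / (21.1 − 11) = 509.99/10.1 = 50.494 mL/cmH2O.
τ = R × C = 9.0 × 0.05049 L/cmH2O = 0.4544 s.
Fraction remaining = e^(−Te/τ) = e^(−0.55/0.4544) = 0.2981.
Trapped volume = 509.99 × 0.2981 = 152.03 mL.

152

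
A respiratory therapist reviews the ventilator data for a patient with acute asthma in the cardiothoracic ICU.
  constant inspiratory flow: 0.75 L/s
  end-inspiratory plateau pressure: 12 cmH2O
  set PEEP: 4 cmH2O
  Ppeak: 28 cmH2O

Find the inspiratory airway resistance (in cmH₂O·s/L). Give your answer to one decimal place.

21.3

Raw = (PIP − Pplat) / flow = (28 − 12) / 0.75 = 16.0 / 0.75 = 21.333 cmH2O·s/L.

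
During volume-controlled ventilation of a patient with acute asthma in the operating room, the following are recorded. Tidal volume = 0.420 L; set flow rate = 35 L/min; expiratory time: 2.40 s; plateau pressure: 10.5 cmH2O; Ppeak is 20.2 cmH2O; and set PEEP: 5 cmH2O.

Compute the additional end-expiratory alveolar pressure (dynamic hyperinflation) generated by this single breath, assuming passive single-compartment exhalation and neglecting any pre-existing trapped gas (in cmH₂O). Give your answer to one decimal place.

Flow: 35 L/min ÷ 60 = 0.5833 L/s.
R = (PIP − Pplat)/V̇ = (20.2 − 10.5) / 0.5833 = 9.7/0.5833 = 16.63 cmH2O·s/L.
C = Vt/(Pplat − PEEP) = 420.0 / (10.5 − 5) = 420.0/5.5 = 76.364 mL/cmH2O.
τ = R × C = 16.63 × 0.07636 L/cmH2O = 1.27 s.
Fraction remaining = e^(−Te/τ) = e^(−2.40/1.27) = 0.1511; trapped volume = 420.0 × 0.1511 = 63.462 mL.
Additional alveolar pressure from trapping ≈ V_trapped / C = 63.462 / 76.364 = 0.831 cmH2O.

0.8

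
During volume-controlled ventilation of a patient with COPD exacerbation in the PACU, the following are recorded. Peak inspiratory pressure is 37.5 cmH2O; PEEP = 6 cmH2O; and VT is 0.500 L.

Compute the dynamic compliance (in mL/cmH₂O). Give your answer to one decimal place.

15.9

Dynamic compliance = Vt / (PIP − PEEP) = 500 / (37.5 − 6) = 500 / 31.5 = 15.873 mL/cmH2O.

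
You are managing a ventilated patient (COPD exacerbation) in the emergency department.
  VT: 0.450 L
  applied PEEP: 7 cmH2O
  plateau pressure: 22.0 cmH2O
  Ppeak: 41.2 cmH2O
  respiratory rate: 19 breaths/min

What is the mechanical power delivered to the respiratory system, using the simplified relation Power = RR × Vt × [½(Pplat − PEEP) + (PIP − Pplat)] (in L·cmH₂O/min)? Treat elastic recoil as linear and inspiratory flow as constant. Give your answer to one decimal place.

228.3

Per-breath work = Vt × [½(Pplat−PEEP) + (PIP−Pplat)] = 0.450 × [0.5×15.0 + 19.2] = 0.450 × 26.7 = 12.015 L·cmH2O.
Power = 19 × 12.015 = 228.29 L·cmH2O/min.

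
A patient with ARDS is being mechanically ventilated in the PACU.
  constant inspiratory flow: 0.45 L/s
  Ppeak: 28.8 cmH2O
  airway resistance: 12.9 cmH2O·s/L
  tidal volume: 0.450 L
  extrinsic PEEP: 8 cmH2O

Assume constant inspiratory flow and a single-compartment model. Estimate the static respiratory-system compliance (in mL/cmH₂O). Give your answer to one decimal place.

Equation of motion (constant flow): PIP = Vt/C + R·V̇ + PEEP.
Vt/C = PIP − R·V̇ − PEEP = 28.8 − 12.9×0.45 − 8 = 28.8 − 5.805 − 8 = 14.995 cmH2O.
C = Vt / 14.995 = 450 / 14.995 = 30.01 mL/cmH2O.

30.0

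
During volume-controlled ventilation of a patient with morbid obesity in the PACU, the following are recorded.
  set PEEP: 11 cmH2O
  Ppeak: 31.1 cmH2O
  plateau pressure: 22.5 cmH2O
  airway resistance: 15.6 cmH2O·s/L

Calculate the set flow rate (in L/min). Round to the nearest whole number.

33

flow = (PIP − Pplat) / Raw = (31.1 − 22.5) / 15.6 = 0.5513 L/s × 60 = 33.078 L/min.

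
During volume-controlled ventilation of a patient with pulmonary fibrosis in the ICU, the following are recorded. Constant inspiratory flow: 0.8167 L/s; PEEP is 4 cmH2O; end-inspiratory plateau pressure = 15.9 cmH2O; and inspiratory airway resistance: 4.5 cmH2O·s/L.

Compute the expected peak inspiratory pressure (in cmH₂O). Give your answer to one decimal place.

19.6

PIP = Pplat + Raw × flow = 15.9 + 4.5 × 0.8167 = 15.9 + 3.675 = 19.575 cmH2O.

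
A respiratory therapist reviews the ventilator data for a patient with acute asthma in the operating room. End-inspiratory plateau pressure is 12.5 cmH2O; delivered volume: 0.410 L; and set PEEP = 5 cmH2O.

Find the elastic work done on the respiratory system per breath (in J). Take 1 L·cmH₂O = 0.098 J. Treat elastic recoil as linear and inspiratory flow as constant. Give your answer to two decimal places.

0.15

Elastic work ≈ ½ × (Pplat − PEEP) × Vt = 0.5 × (12.5 − 5) × 0.410 L = 0.5 × 7.5 × 0.410 = 1.538 L·cmH2O.
× 0.098 J/(L·cmH2O) → 0.1507 J.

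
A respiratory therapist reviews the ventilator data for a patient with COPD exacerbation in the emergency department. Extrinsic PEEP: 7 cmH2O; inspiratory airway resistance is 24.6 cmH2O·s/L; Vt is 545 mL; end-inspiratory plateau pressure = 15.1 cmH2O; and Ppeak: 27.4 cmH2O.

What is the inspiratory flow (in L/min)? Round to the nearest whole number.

flow = (PIP − Pplat) / Raw = (27.4 − 15.1) / 24.6 = 0.5 L/s × 60 = 30.0 L/min.

30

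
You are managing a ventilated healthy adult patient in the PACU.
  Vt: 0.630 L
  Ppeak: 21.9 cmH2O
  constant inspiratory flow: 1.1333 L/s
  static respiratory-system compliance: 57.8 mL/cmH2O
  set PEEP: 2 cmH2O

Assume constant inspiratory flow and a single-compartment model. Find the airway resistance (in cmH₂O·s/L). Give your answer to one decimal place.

Equation of motion (constant flow): PIP = Vt/C + R·V̇ + PEEP.
R·V̇ = PIP − Vt/C − PEEP = 21.9 − 630/57.8 − 2 = 21.9 − 10.9 − 2 = 9.0 cmH2O.
R = 9.0 / 1.1333 = 7.941 cmH2O·s/L.

7.9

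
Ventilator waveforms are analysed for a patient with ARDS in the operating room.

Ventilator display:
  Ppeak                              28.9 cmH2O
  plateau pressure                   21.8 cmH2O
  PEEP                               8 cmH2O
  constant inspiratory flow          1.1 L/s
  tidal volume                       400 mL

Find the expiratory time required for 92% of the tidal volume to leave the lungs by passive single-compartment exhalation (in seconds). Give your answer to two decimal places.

0.47

R = (PIP − Pplat)/V̇ = (28.9 − 21.8) / 1.1 = 7.1/1.1 = 6.455 cmH2O·s/L.
C = Vt/(Pplat − PEEP) = 400.0 / (21.8 − 8) = 400.0/13.8 = 28.986 mL/cmH2O.
τ = R × C = 6.455 × 0.02899 L/cmH2O = 0.1871 s.
t = −τ·ln(1 − 0.92) = −0.1871·ln(0.08) = 0.4726 s.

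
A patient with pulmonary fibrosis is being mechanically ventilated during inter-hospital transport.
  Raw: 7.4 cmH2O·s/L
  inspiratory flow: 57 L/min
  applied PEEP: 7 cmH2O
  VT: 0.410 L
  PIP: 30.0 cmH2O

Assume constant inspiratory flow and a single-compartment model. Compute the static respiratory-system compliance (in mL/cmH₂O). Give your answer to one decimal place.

25.7

Flow: 57 L/min ÷ 60 = 0.95 L/s.
Equation of motion (constant flow): PIP = Vt/C + R·V̇ + PEEP.
Vt/C = PIP − R·V̇ − PEEP = 30.0 − 7.4×0.95 − 7 = 30.0 − 7.03 − 7 = 15.97 cmH2O.
C = Vt / 15.97 = 410 / 15.97 = 25.673 mL/cmH2O.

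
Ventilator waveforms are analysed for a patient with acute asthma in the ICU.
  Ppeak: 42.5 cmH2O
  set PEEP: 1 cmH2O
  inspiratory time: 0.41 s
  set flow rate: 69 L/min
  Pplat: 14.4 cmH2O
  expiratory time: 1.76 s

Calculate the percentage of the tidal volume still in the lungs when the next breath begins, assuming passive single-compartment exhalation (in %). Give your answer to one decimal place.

Flow: 69 L/min ÷ 60 = 1.15 L/s.
Vt = flow × Ti = 1.15 L/s × 0.41 s × 1000 mL/L = 471.5 mL.
R = (PIP − Pplat)/V̇ = (42.5 − 14.4) / 1.15 = 28.1/1.15 = 24.435 cmH2O·s/L.
C = Vt/(Pplat − PEEP) = 471.5 / (14.4 − 1) = 471.5/13.4 = 35.187 mL/cmH2O.
τ = R × C = 24.435 × 0.03519 L/cmH2O = 0.8599 s.
Fraction remaining at end-expiration = e^(−Te/τ) = e^(−1.76/0.8599) = 0.1292 → 12.92%.

12.9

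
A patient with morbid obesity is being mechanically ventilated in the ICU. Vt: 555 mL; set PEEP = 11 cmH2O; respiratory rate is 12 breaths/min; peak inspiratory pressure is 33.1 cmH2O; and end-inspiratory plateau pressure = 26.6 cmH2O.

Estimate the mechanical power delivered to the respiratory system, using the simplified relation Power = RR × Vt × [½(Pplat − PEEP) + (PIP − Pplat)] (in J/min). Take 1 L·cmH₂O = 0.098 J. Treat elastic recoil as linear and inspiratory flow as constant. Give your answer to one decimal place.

Per-breath work = Vt × [½(Pplat−PEEP) + (PIP−Pplat)] = 0.555 × [0.5×15.6 + 6.5] = 0.555 × 14.3 = 7.937 L·cmH2O.
Power = 12 × 7.937 = 95.244 L·cmH2O/min.
× 0.098 J/(L·cmH2O) → 9.334 J/min.

9.3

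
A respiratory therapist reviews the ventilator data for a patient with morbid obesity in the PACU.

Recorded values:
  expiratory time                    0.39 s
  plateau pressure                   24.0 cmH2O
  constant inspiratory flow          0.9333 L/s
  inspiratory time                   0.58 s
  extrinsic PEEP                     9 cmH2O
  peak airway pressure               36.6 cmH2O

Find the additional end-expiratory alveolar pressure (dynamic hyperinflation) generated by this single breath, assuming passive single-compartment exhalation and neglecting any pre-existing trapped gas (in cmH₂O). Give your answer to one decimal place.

6.7

Vt = flow × Ti = 0.9333 L/s × 0.58 s × 1000 mL/L = 541.31 mL.
R = (PIP − Pplat)/V̇ = (36.6 − 24.0) / 0.9333 = 12.6/0.9333 = 13.5 cmH2O·s/L.
C = Vt/(Pplat − PEEP) = 541.31 / (24.0 − 9) = 541.31/15.0 = 36.087 mL/cmH2O.
τ = R × C = 13.5 × 0.03609 L/cmH2O = 0.4872 s.
Fraction remaining = e^(−Te/τ) = e^(−0.39/0.4872) = 0.4491; trapped volume = 541.31 × 0.4491 = 243.1 mL.
Additional alveolar pressure from trapping ≈ V_trapped / C = 243.1 / 36.087 = 6.736 cmH2O.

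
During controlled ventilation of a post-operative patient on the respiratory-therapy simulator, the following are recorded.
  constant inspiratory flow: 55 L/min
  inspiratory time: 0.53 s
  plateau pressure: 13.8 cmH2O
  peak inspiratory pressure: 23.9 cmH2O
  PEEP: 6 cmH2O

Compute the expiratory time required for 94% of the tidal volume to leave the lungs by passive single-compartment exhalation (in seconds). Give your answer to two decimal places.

Flow: 55 L/min ÷ 60 = 0.9167 L/s.
Vt = flow × Ti = 0.9167 L/s × 0.53 s × 1000 mL/L = 485.85 mL.
R = (PIP − Pplat)/V̇ = (23.9 − 13.8) / 0.9167 = 10.1/0.9167 = 11.018 cmH2O·s/L.
C = Vt/(Pplat − PEEP) = 485.85 / (13.8 − 6) = 485.85/7.8 = 62.288 mL/cmH2O.
τ = R × C = 11.018 × 0.06229 L/cmH2O = 0.6863 s.
t = −τ·ln(1 − 0.94) = −0.6863·ln(0.06) = 1.931 s.

1.93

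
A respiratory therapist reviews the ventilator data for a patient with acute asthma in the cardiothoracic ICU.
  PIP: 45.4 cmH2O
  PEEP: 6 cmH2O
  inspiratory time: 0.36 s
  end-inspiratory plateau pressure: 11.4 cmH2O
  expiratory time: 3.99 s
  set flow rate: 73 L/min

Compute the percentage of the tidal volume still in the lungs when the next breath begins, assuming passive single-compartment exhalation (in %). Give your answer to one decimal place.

Flow: 73 L/min ÷ 60 = 1.2167 L/s.
Vt = flow × Ti = 1.2167 L/s × 0.36 s × 1000 mL/L = 438.01 mL.
R = (PIP − Pplat)/V̇ = (45.4 − 11.4) / 1.2167 = 34.0/1.2167 = 27.944 cmH2O·s/L.
C = Vt/(Pplat − PEEP) = 438.01 / (11.4 − 6) = 438.01/5.4 = 81.113 mL/cmH2O.
τ = R × C = 27.944 × 0.08111 L/cmH2O = 2.267 s.
Fraction remaining at end-expiration = e^(−Te/τ) = e^(−3.99/2.267) = 0.172 → 17.2%.

17.2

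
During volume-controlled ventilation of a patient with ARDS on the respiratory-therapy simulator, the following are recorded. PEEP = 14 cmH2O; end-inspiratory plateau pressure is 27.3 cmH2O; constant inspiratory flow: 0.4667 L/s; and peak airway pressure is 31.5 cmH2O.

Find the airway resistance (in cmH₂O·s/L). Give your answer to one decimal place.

Raw = (PIP − Pplat) / flow = (31.5 − 27.3) / 0.4667 = 4.2 / 0.4667 = 8.999 cmH2O·s/L.

9.0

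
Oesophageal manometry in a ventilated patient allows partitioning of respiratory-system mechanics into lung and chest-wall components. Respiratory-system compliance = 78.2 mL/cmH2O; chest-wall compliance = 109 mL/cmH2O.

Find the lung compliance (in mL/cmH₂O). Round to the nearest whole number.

1/CL = 1/Crs − 1/Ccw.
1/CL = 1/78.2 − 1/109 = 0.003613.
CL = 276.78 mL/cmH2O.

277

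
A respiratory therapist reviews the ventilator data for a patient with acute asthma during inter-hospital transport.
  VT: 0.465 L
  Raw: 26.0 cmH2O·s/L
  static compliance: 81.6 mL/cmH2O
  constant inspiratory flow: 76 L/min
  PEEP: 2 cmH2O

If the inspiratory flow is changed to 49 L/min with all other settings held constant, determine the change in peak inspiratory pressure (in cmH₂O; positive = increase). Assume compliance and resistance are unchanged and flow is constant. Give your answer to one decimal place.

-11.7

Flow: 76 L/min ÷ 60 = 1.2667 L/s.
New flow: 49 L/min ÷ 60 = 0.8167 L/s.
PIP = Vt/C + R·V̇ + PEEP (constant-flow equation of motion).
Only the resistive term changes: ΔPIP = R × ΔV̇ = 26.0 × (0.8167 − 1.2667) = 26.0 × -0.45 = -11.7 cmH2O.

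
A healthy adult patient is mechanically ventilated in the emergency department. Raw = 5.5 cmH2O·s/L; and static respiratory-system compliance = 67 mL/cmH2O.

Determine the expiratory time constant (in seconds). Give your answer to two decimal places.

0.37

τ = R × C = 5.5 × 67 mL/cmH2O = 5.5 × 0.067 L/cmH2O = 0.3685 s.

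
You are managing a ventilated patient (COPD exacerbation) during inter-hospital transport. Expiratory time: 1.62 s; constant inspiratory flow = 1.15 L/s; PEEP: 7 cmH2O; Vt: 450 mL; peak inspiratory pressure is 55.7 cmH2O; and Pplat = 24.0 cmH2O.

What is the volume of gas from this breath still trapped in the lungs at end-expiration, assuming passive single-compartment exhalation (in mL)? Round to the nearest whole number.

R = (PIP − Pplat)/V̇ = (55.7 − 24.0) / 1.15 = 31.7/1.15 = 27.565 cmH2O·s/L.
C = Vt/(Pplat − PEEP) = 450.0 / (24.0 − 7) = 450.0/17.0 = 26.471 mL/cmH2O.
τ = R × C = 27.565 × 0.02647 L/cmH2O = 0.7296 s.
Fraction remaining = e^(−Te/τ) = e^(−1.62/0.7296) = 0.1086.
Trapped volume = 450.0 × 0.1086 = 48.87 mL.

49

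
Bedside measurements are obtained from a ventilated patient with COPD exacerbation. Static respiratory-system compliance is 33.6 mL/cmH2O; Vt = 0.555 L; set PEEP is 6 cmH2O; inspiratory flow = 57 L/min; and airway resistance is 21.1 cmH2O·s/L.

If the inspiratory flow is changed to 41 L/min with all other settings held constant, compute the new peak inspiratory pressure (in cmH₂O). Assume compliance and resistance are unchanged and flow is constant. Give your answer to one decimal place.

Flow: 57 L/min ÷ 60 = 0.95 L/s.
New flow: 41 L/min ÷ 60 = 0.6833 L/s.
PIP = Vt/C + R·V̇ + PEEP (constant-flow equation of motion).
Only the resistive term changes: ΔPIP = R × ΔV̇ = 21.1 × (0.6833 − 0.95) = 21.1 × -0.2667 = -5.627 cmH2O.
Original PIP = 555/33.6 + 21.1×0.95 + 6 = 42.563 cmH2O; new PIP = 42.563 + (-5.627) = 36.936 cmH2O.

36.9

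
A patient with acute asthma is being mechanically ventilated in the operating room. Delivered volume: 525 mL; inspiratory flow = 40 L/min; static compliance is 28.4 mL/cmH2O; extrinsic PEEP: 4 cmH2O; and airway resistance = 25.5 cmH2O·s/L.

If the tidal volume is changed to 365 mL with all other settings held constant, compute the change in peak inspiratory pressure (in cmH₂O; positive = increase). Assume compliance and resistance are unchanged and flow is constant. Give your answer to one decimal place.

PIP = Vt/C + R·V̇ + PEEP (constant-flow equation of motion).
Only the elastic term changes: ΔPIP = ΔVt / C = (365 − 525) / 28.4 = -5.634 cmH2O.

-5.6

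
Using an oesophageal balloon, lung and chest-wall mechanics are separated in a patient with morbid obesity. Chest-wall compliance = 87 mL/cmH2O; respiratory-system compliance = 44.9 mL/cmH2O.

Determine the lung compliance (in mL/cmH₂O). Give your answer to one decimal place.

92.8

1/CL = 1/Crs − 1/Ccw.
1/CL = 1/44.9 − 1/87 = 0.01078.
CL = 92.764 mL/cmH2O.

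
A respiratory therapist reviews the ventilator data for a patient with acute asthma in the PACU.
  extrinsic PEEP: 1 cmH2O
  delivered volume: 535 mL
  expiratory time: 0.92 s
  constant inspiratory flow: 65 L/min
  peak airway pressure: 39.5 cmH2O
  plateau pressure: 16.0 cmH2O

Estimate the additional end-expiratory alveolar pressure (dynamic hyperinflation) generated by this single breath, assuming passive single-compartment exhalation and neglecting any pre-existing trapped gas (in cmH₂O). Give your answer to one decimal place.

4.6

Flow: 65 L/min ÷ 60 = 1.0833 L/s.
R = (PIP − Pplat)/V̇ = (39.5 − 16.0) / 1.0833 = 23.5/1.0833 = 21.693 cmH2O·s/L.
C = Vt/(Pplat − PEEP) = 535.0 / (16.0 − 1) = 535.0/15.0 = 35.667 mL/cmH2O.
τ = R × C = 21.693 × 0.03567 L/cmH2O = 0.7738 s.
Fraction remaining = e^(−Te/τ) = e^(−0.92/0.7738) = 0.3045; trapped volume = 535.0 × 0.3045 = 162.91 mL.
Additional alveolar pressure from trapping ≈ V_trapped / C = 162.91 / 35.667 = 4.568 cmH2O.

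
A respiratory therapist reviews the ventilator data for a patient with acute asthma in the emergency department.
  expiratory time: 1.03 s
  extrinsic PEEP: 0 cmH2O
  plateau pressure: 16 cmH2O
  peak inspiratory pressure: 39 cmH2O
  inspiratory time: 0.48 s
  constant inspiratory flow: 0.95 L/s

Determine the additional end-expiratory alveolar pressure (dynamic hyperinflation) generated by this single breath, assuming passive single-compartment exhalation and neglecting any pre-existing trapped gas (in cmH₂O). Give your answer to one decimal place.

3.6

Vt = flow × Ti = 0.95 L/s × 0.48 s × 1000 mL/L = 456.0 mL.
R = (PIP − Pplat)/V̇ = (39 − 16) / 0.95 = 23.0/0.95 = 24.211 cmH2O·s/L.
C = Vt/(Pplat − PEEP) = 456.0 / (16 − 0) = 456.0/16.0 = 28.5 mL/cmH2O.
τ = R × C = 24.211 × 0.0285 L/cmH2O = 0.69 s.
Fraction remaining = e^(−Te/τ) = e^(−1.03/0.69) = 0.2248; trapped volume = 456.0 × 0.2248 = 102.51 mL.
Additional alveolar pressure from trapping ≈ V_trapped / C = 102.51 / 28.5 = 3.597 cmH2O.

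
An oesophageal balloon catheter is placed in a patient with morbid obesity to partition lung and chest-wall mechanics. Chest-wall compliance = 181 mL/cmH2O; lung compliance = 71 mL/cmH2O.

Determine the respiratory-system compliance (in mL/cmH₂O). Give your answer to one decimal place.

Lung and chest wall are elastances in series: 1/Crs = 1/CL + 1/Ccw.
1/Crs = 1/71 + 1/181 = 0.01961.
Crs = 50.994 mL/cmH2O.

51.0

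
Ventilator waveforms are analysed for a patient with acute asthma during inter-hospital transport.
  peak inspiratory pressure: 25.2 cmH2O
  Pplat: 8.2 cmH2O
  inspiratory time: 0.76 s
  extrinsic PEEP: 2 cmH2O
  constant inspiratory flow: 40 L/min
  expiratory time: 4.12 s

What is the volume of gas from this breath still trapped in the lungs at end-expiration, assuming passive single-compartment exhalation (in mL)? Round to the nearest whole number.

Flow: 40 L/min ÷ 60 = 0.6667 L/s.
Vt = flow × Ti = 0.6667 L/s × 0.76 s × 1000 mL/L = 506.69 mL.
R = (PIP − Pplat)/V̇ = (25.2 − 8.2) / 0.6667 = 17.0/0.6667 = 25.499 cmH2O·s/L.
C = Vt/(Pplat − PEEP) = 506.69 / (8.2 − 2) = 506.69/6.2 = 81.724 mL/cmH2O.
τ = R × C = 25.499 × 0.08172 L/cmH2O = 2.084 s.
Fraction remaining = e^(−Te/τ) = e^(−4.12/2.084) = 0.1385.
Trapped volume = 506.69 × 0.1385 = 70.177 mL.

70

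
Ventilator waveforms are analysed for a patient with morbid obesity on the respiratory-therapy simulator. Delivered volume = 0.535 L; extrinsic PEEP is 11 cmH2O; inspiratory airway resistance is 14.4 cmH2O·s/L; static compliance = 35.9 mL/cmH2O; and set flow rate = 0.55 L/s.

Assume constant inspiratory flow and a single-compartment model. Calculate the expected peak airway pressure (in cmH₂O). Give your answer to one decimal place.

33.8

Equation of motion (constant flow): PIP = Vt/C + R·V̇ + PEEP.
PIP = 535/35.9 + 14.4×0.55 + 11 = 14.903 + 7.92 + 11 = 33.823 cmH2O.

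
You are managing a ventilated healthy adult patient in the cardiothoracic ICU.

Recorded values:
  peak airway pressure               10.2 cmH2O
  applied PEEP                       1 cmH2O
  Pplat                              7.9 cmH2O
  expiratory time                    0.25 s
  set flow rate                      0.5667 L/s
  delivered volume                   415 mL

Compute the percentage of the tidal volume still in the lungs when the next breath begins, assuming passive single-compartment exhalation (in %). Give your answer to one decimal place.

R = (PIP − Pplat)/V̇ = (10.2 − 7.9) / 0.5667 = 2.3/0.5667 = 4.059 cmH2O·s/L.
C = Vt/(Pplat − PEEP) = 415.0 / (7.9 − 1) = 415.0/6.9 = 60.145 mL/cmH2O.
τ = R × C = 4.059 × 0.06015 L/cmH2O = 0.2441 s.
Fraction remaining at end-expiration = e^(−Te/τ) = e^(−0.25/0.2441) = 0.3591 → 35.91%.

35.9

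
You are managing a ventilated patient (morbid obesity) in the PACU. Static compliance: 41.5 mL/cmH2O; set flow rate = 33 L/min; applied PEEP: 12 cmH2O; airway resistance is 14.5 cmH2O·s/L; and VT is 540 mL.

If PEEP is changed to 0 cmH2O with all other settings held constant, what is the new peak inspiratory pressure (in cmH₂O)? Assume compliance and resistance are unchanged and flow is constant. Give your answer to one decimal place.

21.0

Flow: 33 L/min ÷ 60 = 0.55 L/s.
PIP = Vt/C + R·V̇ + PEEP (constant-flow equation of motion).
Only the baseline term changes: ΔPIP = ΔPEEP = 0 − 12 = -12.0 cmH2O.
Original PIP = 540/41.5 + 14.5×0.55 + 12 = 32.987 cmH2O; new PIP = 32.987 + (-12.0) = 20.987 cmH2O.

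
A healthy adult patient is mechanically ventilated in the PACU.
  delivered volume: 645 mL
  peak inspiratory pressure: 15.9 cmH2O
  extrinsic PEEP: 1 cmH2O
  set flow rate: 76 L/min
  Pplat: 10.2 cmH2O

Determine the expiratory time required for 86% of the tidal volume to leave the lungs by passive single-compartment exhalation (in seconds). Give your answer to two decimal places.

Flow: 76 L/min ÷ 60 = 1.2667 L/s.
R = (PIP − Pplat)/V̇ = (15.9 − 10.2) / 1.2667 = 5.7/1.2667 = 4.5 cmH2O·s/L.
C = Vt/(Pplat − PEEP) = 645.0 / (10.2 − 1) = 645.0/9.2 = 70.109 mL/cmH2O.
τ = R × C = 4.5 × 0.07011 L/cmH2O = 0.3155 s.
t = −τ·ln(1 − 0.86) = −0.3155·ln(0.14) = 0.6203 s.

0.62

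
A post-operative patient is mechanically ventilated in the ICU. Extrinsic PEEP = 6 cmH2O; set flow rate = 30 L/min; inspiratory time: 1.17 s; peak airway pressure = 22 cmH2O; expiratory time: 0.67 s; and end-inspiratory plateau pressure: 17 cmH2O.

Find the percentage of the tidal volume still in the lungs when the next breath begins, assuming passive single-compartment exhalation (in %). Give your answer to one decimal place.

28.4

Flow: 30 L/min ÷ 60 = 0.5 L/s.
Vt = flow × Ti = 0.5 L/s × 1.17 s × 1000 mL/L = 585.0 mL.
R = (PIP − Pplat)/V̇ = (22 − 17) / 0.5 = 5.0/0.5 = 10.0 cmH2O·s/L.
C = Vt/(Pplat − PEEP) = 585.0 / (17 − 6) = 585.0/11.0 = 53.182 mL/cmH2O.
τ = R × C = 10.0 × 0.05318 L/cmH2O = 0.5318 s.
Fraction remaining at end-expiration = e^(−Te/τ) = e^(−0.67/0.5318) = 0.2837 → 28.37%.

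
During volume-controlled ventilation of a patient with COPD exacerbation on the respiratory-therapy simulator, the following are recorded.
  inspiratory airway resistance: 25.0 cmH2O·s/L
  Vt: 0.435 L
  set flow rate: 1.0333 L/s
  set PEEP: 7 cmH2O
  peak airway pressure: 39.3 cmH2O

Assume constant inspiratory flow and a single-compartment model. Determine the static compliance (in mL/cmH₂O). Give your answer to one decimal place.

Equation of motion (constant flow): PIP = Vt/C + R·V̇ + PEEP.
Vt/C = PIP − R·V̇ − PEEP = 39.3 − 25.0×1.0333 − 7 = 39.3 − 25.833 − 7 = 6.467 cmH2O.
C = Vt / 6.467 = 435 / 6.467 = 67.265 mL/cmH2O.

67.3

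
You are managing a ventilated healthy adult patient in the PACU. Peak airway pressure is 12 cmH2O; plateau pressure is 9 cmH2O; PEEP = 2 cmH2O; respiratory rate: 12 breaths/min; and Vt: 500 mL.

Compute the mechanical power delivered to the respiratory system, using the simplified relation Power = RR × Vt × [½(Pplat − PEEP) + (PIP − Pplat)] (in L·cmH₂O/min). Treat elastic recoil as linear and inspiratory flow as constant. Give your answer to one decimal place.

Per-breath work = Vt × [½(Pplat−PEEP) + (PIP−Pplat)] = 0.500 × [0.5×7.0 + 3.0] = 0.500 × 6.5 = 3.25 L·cmH2O.
Power = 12 × 3.25 = 39.0 L·cmH2O/min.

39.0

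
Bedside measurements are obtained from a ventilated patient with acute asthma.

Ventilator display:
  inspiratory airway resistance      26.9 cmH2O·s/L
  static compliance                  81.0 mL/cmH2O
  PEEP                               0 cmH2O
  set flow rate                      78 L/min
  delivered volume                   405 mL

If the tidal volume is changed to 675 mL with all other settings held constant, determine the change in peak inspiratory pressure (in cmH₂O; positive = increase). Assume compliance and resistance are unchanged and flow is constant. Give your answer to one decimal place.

3.3

PIP = Vt/C + R·V̇ + PEEP (constant-flow equation of motion).
Only the elastic term changes: ΔPIP = ΔVt / C = (675 − 405) / 81.0 = 3.333 cmH2O.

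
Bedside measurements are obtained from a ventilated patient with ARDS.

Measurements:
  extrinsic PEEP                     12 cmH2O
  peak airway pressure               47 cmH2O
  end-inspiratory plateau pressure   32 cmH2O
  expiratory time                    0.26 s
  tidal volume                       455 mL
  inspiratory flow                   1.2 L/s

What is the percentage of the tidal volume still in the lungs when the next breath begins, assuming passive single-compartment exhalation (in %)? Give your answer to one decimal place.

R = (PIP − Pplat)/V̇ = (47 − 32) / 1.2 = 15.0/1.2 = 12.5 cmH2O·s/L.
C = Vt/(Pplat − PEEP) = 455.0 / (32 − 12) = 455.0/20.0 = 22.75 mL/cmH2O.
τ = R × C = 12.5 × 0.02275 L/cmH2O = 0.2844 s.
Fraction remaining at end-expiration = e^(−Te/τ) = e^(−0.26/0.2844) = 0.4008 → 40.08%.

40.1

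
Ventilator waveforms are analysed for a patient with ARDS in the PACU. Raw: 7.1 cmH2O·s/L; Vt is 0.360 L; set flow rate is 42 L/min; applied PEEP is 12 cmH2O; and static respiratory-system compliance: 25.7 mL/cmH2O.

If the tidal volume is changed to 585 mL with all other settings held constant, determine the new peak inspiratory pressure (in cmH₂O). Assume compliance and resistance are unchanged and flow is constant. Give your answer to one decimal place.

Flow: 42 L/min ÷ 60 = 0.7 L/s.
PIP = Vt/C + R·V̇ + PEEP (constant-flow equation of motion).
Only the elastic term changes: ΔPIP = ΔVt / C = (585 − 360) / 25.7 = 8.755 cmH2O.
Original PIP = 360/25.7 + 7.1×0.7 + 12 = 30.978 cmH2O; new PIP = 30.978 + (8.755) = 39.733 cmH2O.

39.7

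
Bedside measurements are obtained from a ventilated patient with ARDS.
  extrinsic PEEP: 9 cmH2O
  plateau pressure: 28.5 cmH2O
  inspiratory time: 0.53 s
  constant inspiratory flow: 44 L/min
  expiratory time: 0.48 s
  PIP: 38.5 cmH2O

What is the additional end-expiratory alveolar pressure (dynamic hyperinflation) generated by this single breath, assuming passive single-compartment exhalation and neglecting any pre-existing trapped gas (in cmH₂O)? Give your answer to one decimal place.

3.3

Flow: 44 L/min ÷ 60 = 0.7333 L/s.
Vt = flow × Ti = 0.7333 L/s × 0.53 s × 1000 mL/L = 388.65 mL.
R = (PIP − Pplat)/V̇ = (38.5 − 28.5) / 0.7333 = 10.0/0.7333 = 13.637 cmH2O·s/L.
C = Vt/(Pplat − PEEP) = 388.65 / (28.5 − 9) = 388.65/19.5 = 19.931 mL/cmH2O.
τ = R × C = 13.637 × 0.01993 L/cmH2O = 0.2718 s.
Fraction remaining = e^(−Te/τ) = e^(−0.48/0.2718) = 0.171; trapped volume = 388.65 × 0.171 = 66.459 mL.
Additional alveolar pressure from trapping ≈ V_trapped / C = 66.459 / 19.931 = 3.334 cmH2O.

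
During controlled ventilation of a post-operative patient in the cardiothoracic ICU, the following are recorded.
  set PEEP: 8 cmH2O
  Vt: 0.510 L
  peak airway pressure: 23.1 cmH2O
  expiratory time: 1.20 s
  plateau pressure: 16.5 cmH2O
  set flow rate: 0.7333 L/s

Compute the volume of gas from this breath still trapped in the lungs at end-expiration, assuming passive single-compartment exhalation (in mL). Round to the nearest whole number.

55

R = (PIP − Pplat)/V̇ = (23.1 − 16.5) / 0.7333 = 6.6/0.7333 = 9.0 cmH2O·s/L.
C = Vt/(Pplat − PEEP) = 510.0 / (16.5 − 8) = 510.0/8.5 = 60.0 mL/cmH2O.
τ = R × C = 9.0 × 0.06 L/cmH2O = 0.54 s.
Fraction remaining = e^(−Te/τ) = e^(−1.20/0.54) = 0.1084.
Trapped volume = 510.0 × 0.1084 = 55.284 mL.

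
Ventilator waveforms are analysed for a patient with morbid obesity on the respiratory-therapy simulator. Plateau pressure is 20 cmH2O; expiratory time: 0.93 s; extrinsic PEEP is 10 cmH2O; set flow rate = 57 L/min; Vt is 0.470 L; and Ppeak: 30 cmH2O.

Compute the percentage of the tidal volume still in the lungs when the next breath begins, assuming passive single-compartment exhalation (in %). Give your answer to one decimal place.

Flow: 57 L/min ÷ 60 = 0.95 L/s.
R = (PIP − Pplat)/V̇ = (30 − 20) / 0.95 = 10.0/0.95 = 10.526 cmH2O·s/L.
C = Vt/(Pplat − PEEP) = 470.0 / (20 − 10) = 470.0/10.0 = 47.0 mL/cmH2O.
τ = R × C = 10.526 × 0.047 L/cmH2O = 0.4947 s.
Fraction remaining at end-expiration = e^(−Te/τ) = e^(−0.93/0.4947) = 0.1526 → 15.26%.

15.3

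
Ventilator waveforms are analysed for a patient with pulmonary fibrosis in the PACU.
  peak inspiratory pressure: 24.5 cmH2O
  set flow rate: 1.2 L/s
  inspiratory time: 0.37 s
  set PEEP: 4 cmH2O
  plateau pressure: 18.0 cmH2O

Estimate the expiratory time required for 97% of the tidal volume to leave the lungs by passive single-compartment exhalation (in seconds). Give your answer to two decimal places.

Vt = flow × Ti = 1.2 L/s × 0.37 s × 1000 mL/L = 444.0 mL.
R = (PIP − Pplat)/V̇ = (24.5 − 18.0) / 1.2 = 6.5/1.2 = 5.417 cmH2O·s/L.
C = Vt/(Pplat − PEEP) = 444.0 / (18.0 − 4) = 444.0/14.0 = 31.714 mL/cmH2O.
τ = R × C = 5.417 × 0.03171 L/cmH2O = 0.1718 s.
t = −τ·ln(1 − 0.97) = −0.1718·ln(0.03) = 0.6024 s.

0.60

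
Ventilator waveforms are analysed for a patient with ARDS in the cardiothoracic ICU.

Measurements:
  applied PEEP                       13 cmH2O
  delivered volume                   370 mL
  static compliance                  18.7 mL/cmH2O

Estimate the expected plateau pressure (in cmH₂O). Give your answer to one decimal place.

Pplat = PEEP + Vt / Cstat = 13 + 370 / 18.7 = 13 + 19.786 = 32.786 cmH2O.

32.8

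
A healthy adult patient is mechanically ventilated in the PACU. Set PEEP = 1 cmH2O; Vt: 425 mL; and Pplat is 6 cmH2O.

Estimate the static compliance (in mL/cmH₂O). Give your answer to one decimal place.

Cstat = Vt / (Pplat − PEEP) = 425 / (6 − 1) = 425 / 5.0 = 85.0 mL/cmH2O.

85.0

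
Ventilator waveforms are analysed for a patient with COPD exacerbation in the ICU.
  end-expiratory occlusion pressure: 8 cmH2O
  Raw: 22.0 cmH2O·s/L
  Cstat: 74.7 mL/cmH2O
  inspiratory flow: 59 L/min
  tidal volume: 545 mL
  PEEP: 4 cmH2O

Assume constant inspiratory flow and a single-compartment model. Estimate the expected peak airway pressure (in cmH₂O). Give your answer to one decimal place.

36.9

Flow: 59 L/min ÷ 60 = 0.9833 L/s.
Total PEEP = 8 cmH2O (set 4 + intrinsic 4); this is the baseline alveolar pressure.
Equation of motion (constant flow): PIP = Vt/C + R·V̇ + PEEP.
PIP = 545/74.7 + 22.0×0.9833 + 8 = 7.296 + 21.633 + 8 = 36.929 cmH2O.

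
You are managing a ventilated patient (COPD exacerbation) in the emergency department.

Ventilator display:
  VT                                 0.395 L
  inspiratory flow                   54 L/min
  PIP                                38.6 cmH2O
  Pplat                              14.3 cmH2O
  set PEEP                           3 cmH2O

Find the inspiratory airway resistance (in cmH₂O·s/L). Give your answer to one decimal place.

Flow: 54 L/min ÷ 60 = 0.9 L/s.
Raw = (PIP − Pplat) / flow = (38.6 − 14.3) / 0.9 = 24.3 / 0.9 = 27.0 cmH2O·s/L.

27.0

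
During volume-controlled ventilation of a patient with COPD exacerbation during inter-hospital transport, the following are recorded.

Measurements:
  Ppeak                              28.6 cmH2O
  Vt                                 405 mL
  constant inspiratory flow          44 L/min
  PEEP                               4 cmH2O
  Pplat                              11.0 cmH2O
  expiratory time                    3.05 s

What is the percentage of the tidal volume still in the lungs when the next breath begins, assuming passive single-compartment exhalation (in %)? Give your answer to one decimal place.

11.1

Flow: 44 L/min ÷ 60 = 0.7333 L/s.
R = (PIP − Pplat)/V̇ = (28.6 − 11.0) / 0.7333 = 17.6/0.7333 = 24.001 cmH2O·s/L.
C = Vt/(Pplat − PEEP) = 405.0 / (11.0 − 4) = 405.0/7.0 = 57.857 mL/cmH2O.
τ = R × C = 24.001 × 0.05786 L/cmH2O = 1.389 s.
Fraction remaining at end-expiration = e^(−Te/τ) = e^(−3.05/1.389) = 0.1113 → 11.13%.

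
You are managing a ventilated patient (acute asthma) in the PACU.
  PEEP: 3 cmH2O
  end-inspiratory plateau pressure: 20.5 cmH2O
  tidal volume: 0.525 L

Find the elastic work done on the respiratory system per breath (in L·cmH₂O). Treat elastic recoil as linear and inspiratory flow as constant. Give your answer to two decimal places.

Elastic work ≈ ½ × (Pplat − PEEP) × Vt = 0.5 × (20.5 − 3) × 0.525 L = 0.5 × 17.5 × 0.525 = 4.594 L·cmH2O.

4.59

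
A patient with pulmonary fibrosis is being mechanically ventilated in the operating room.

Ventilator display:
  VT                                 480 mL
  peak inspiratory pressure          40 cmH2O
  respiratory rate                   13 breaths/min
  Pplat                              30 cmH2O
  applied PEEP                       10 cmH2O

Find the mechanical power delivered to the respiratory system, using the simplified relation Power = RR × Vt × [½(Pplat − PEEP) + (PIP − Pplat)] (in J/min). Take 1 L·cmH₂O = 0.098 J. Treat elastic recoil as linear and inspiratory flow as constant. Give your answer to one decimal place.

12.2

Per-breath work = Vt × [½(Pplat−PEEP) + (PIP−Pplat)] = 0.480 × [0.5×20.0 + 10.0] = 0.480 × 20.0 = 9.6 L·cmH2O.
Power = 13 × 9.6 = 124.8 L·cmH2O/min.
× 0.098 J/(L·cmH2O) → 12.23 J/min.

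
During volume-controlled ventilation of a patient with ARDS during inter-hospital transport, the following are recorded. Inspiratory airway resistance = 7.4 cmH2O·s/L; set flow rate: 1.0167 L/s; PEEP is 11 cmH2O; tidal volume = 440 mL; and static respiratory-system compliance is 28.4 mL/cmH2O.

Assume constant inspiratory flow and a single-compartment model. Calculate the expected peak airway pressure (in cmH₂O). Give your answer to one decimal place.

34.0

Equation of motion (constant flow): PIP = Vt/C + R·V̇ + PEEP.
PIP = 440/28.4 + 7.4×1.0167 + 11 = 15.493 + 7.524 + 11 = 34.017 cmH2O.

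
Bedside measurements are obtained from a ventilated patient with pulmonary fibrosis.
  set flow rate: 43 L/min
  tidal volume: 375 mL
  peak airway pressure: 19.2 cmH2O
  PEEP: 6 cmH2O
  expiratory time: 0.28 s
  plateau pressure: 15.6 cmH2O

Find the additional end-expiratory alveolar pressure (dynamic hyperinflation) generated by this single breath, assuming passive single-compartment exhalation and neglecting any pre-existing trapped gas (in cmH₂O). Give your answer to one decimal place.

2.3

Flow: 43 L/min ÷ 60 = 0.7167 L/s.
R = (PIP − Pplat)/V̇ = (19.2 − 15.6) / 0.7167 = 3.6/0.7167 = 5.023 cmH2O·s/L.
C = Vt/(Pplat − PEEP) = 375.0 / (15.6 − 6) = 375.0/9.6 = 39.063 mL/cmH2O.
τ = R × C = 5.023 × 0.03906 L/cmH2O = 0.1962 s.
Fraction remaining = e^(−Te/τ) = e^(−0.28/0.1962) = 0.24; trapped volume = 375.0 × 0.24 = 90.0 mL.
Additional alveolar pressure from trapping ≈ V_trapped / C = 90.0 / 39.063 = 2.304 cmH2O.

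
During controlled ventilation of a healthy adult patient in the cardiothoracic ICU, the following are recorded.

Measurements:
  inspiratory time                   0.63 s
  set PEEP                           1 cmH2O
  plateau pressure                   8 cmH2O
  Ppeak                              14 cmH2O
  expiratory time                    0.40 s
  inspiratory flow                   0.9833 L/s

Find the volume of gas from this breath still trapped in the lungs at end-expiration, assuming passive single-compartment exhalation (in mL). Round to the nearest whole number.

295

Vt = flow × Ti = 0.9833 L/s × 0.63 s × 1000 mL/L = 619.48 mL.
R = (PIP − Pplat)/V̇ = (14 − 8) / 0.9833 = 6.0/0.9833 = 6.102 cmH2O·s/L.
C = Vt/(Pplat − PEEP) = 619.48 / (8 − 1) = 619.48/7.0 = 88.497 mL/cmH2O.
τ = R × C = 6.102 × 0.0885 L/cmH2O = 0.54 s.
Fraction remaining = e^(−Te/τ) = e^(−0.40/0.54) = 0.4768.
Trapped volume = 619.48 × 0.4768 = 295.37 mL.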